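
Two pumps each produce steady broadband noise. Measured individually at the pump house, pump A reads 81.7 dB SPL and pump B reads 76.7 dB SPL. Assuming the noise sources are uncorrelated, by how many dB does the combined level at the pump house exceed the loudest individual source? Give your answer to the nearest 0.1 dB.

1.2 dB

Uncorrelated sources add in intensity (power), not in dB.
L_total = 10·log₁₀(10^(81.7/10) + 10^(76.7/10)) = 82.89 dB SPL.
Excess over the loudest (81.7 dB): 82.89 − 81.7 = 1.2 dB.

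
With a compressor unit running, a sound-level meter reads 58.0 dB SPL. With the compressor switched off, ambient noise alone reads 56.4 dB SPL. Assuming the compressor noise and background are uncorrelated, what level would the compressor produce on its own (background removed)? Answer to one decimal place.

Background correction is a power subtraction:
L_src = 10·log₁₀(10^(58.0/10) − 10^(56.4/10)) = 10·log₁₀(194400) = 52.9 dB SPL.

52.9 dB SPL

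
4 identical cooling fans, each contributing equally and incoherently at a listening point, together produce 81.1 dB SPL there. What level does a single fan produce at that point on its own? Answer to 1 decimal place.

75.1 dB SPL

4 equal incoherent sources add 10·log₁₀(4) = 6.02 dB over one source.
L_one = 81.1 − 6.02 = 75.1 dB SPL.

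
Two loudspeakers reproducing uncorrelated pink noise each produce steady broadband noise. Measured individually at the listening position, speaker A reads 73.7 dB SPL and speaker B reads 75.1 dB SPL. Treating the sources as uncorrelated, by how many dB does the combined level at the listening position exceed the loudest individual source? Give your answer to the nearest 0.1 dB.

2.4 dB

Incoherent sources sum as intensities:
L_total = 10·log₁₀(10^(73.7/10) + 10^(75.1/10)) = 77.47 dB SPL.
Excess over the loudest (75.1 dB): 77.47 − 75.1 = 2.4 dB.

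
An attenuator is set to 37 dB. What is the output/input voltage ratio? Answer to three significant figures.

0.0141

Voltage ratio = 10^(dB/20).
10^(-37/20) = 10^(-1.850) = 0.0141.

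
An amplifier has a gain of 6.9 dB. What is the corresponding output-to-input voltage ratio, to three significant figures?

Voltage ratio = 10^(dB/20).
10^(6.9/20) = 10^(0.3450) = 2.21.

2.21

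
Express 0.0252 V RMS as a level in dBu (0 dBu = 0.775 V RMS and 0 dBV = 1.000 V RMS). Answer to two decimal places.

-29.76 dBu

dBu = 20·log₁₀(V / 0.775 V).
20·log₁₀(0.0252/0.775) = -29.76 dBu.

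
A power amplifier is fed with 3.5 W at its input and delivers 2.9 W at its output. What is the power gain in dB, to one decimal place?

-0.8 dB

Power ratio → dB uses the 10·log₁₀ form:
10·log₁₀(2.9/3.5) = 10·log₁₀(0.8286) = -0.8 dB.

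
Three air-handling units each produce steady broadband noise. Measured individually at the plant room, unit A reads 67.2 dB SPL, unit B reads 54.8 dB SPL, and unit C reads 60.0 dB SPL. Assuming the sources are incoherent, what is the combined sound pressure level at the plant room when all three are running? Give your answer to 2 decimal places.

68.16 dB SPL

Add the sources as powers (linear), then convert back to dB:
L_total = 10·log₁₀(10^(67.2/10) + 10^(54.8/10) + 10^(60.0/10)) = 10·log₁₀(6550000) = 68.16 dB SPL.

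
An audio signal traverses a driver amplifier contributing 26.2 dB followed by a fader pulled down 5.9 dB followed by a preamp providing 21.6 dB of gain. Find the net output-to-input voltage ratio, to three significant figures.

124

Net gain = 26.2 + (−5.9) + 21.6 = 41.9 dB.
Voltage ratio = 10^(41.9/20) = 124.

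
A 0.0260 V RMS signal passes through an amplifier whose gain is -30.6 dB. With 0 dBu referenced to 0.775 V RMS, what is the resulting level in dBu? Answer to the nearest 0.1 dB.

Input level: 20·log₁₀(0.0260/0.775) = -29.49 dBu.
Output: -29.49 − 30.6 = -60.1 dBu.

-60.1 dBu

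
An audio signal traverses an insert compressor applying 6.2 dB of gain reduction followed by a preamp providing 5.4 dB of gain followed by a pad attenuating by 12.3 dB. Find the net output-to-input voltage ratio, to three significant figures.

0.221

Net gain = (−6.2) + 5.4 + (−12.3) = -13.1 dB.
Voltage ratio = 10^(-13.1/20) = 0.221.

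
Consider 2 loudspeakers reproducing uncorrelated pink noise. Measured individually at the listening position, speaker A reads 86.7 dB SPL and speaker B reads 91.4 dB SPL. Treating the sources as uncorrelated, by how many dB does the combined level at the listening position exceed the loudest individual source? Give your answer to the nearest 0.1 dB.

1.3 dB

Incoherent sources sum as intensities:
L_total = 10·log₁₀(10^(86.7/10) + 10^(91.4/10)) = 92.67 dB SPL.
Excess over the loudest (91.4 dB): 92.67 − 91.4 = 1.3 dB.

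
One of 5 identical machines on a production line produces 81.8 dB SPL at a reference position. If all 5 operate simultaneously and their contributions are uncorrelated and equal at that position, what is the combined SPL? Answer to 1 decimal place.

88.8 dB SPL

5 equal incoherent sources raise the level by 10·log₁₀(5) = 6.99 dB.
L_total = 81.8 + 6.99 = 88.8 dB SPL.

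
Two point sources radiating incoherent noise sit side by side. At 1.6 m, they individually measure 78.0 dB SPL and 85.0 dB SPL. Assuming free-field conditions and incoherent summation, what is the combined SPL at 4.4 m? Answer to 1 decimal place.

Combined at 1.6 m: 10·log₁₀(10^(78.0/10)+10^(85.0/10)) = 85.79 dB SPL.
Then apply −20·log₁₀(4.4/1.6) = -8.79 dB → 77.0 dB SPL.

77.0 dB SPL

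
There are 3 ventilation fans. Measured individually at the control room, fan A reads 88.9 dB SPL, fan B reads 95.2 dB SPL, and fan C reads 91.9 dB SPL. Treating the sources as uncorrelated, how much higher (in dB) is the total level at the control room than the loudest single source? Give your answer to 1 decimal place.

Uncorrelated sources add in intensity (power), not in dB.
L_total = 10·log₁₀(10^(88.9/10) + 10^(95.2/10) + 10^(91.9/10)) = 97.51 dB SPL.
Excess over the loudest (95.2 dB): 97.51 − 95.2 = 2.3 dB.

2.3 dB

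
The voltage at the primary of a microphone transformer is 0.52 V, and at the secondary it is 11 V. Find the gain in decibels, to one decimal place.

For a voltage ratio, dB = 20·log₁₀(V₂/V₁).
20·log₁₀(11/0.52) = 20·log₁₀(21.15) = 26.5 dB.

26.5 dB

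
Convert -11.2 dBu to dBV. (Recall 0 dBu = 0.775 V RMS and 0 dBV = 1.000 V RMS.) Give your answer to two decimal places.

The offset between the scales is 20·log₁₀(0.775/1.000) = −2.214 dB.
So dBV = -11.2 − 2.214 = -13.41 dBV.

-13.41 dBV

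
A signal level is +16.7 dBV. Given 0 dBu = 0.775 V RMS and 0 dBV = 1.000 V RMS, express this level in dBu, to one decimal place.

The offset between the scales is 20·log₁₀(0.775/1.000) = −2.214 dB.
So dBu = +16.7 + 2.214 = +18.9 dBu.

+18.9 dBu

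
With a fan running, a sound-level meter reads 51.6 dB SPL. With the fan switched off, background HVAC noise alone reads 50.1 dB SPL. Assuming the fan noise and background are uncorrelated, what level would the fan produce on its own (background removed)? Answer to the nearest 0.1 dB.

Subtract intensities: L_src = 10·log₁₀(10^(L_total/10) − 10^(L_bg/10)).
L_src = 10·log₁₀(10^(51.6/10) − 10^(50.1/10)) = 10·log₁₀(42210) = 46.3 dB SPL.

46.3 dB SPL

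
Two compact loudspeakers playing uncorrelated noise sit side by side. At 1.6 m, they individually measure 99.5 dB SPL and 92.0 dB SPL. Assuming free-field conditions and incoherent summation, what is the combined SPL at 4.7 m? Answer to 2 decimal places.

90.85 dB SPL

Combined at 1.6 m: 10·log₁₀(10^(99.5/10)+10^(92.0/10)) = 100.211 dB SPL.
Then apply −20·log₁₀(4.7/1.6) = -9.360 dB → 90.85 dB SPL.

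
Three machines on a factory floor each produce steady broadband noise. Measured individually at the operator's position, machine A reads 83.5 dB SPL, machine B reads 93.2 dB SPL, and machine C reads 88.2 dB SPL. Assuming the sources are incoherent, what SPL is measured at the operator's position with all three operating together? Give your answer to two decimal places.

Uncorrelated sources add in intensity (power), not in dB.
L_total = 10·log₁₀(10^(83.5/10) + 10^(93.2/10) + 10^(88.2/10)) = 10·log₁₀(2974000000) = 94.73 dB SPL.

94.73 dB SPL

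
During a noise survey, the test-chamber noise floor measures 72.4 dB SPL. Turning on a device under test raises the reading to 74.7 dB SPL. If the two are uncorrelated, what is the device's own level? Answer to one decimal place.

70.8 dB SPL

Subtract intensities: L_src = 10·log₁₀(10^(L_total/10) − 10^(L_bg/10)).
L_src = 10·log₁₀(10^(74.7/10) − 10^(72.4/10)) = 10·log₁₀(12130000) = 70.8 dB SPL.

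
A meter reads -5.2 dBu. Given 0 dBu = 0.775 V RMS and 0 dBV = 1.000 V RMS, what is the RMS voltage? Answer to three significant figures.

V = 0.775 V × 10^(-5.2/20).
= 0.775 × 0.5495 = 0.426 V.

0.426 V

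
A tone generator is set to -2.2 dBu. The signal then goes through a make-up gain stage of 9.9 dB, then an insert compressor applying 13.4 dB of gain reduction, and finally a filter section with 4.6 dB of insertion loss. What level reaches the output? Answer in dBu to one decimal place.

Gain stages sum in dB:
-2.2 + 9.9 − 13.4 − 4.6 = -10.3 dBu.

-10.3 dBu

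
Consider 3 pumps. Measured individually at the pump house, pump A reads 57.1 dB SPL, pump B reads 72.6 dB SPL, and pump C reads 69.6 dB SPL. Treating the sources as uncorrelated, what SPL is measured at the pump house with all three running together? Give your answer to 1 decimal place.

Incoherent sources sum as intensities:
L_total = 10·log₁₀(10^(57.1/10) + 10^(72.6/10) + 10^(69.6/10)) = 10·log₁₀(27830000) = 74.4 dB SPL.

74.4 dB SPL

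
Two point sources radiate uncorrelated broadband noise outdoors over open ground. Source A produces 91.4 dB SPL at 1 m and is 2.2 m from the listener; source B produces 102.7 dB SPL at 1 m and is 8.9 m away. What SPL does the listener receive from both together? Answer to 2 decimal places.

At the listener: L_A = 91.4 − 20·log₁₀(2.2) = 84.552 dB; L_B = 102.7 − 20·log₁₀(8.9) = 83.712 dB.
Combined: 10·log₁₀(10^(84.552/10)+10^(83.712/10)) = 87.16 dB SPL.

87.16 dB SPL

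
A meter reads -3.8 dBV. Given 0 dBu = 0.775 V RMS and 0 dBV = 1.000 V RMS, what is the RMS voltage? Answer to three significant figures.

V = 1.000 V × 10^(-3.8/20).
= 1.000 × 0.6457 = 0.646 V.

0.646 V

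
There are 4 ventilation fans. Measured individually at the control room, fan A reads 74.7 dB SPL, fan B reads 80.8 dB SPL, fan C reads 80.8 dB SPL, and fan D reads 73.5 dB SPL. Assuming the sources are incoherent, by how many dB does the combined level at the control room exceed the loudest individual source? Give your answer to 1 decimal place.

3.9 dB

Uncorrelated sources add in intensity (power), not in dB.
L_total = 10·log₁₀(10^(74.7/10) + 10^(80.8/10) + 10^(80.8/10) + 10^(73.5/10)) = 84.66 dB SPL.
Excess over the loudest (80.8 dB): 84.66 − 80.8 = 3.9 dB.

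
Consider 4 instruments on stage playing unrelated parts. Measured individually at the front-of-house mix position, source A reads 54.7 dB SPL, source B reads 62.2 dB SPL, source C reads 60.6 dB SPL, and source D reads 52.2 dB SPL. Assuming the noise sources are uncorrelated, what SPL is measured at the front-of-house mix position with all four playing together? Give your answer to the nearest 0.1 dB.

65.1 dB SPL

Uncorrelated sources add in intensity (power), not in dB.
L_total = 10·log₁₀(10^(54.7/10) + 10^(62.2/10) + 10^(60.6/10) + 10^(52.2/10)) = 10·log₁₀(3269000) = 65.1 dB SPL.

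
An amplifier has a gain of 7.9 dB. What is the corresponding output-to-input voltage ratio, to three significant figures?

2.48

Voltage ratio = 10^(dB/20).
10^(7.9/20) = 10^(0.3950) = 2.48.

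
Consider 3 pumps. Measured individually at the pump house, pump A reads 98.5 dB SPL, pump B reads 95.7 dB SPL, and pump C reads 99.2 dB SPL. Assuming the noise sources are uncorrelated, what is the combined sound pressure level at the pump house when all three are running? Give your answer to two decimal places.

102.81 dB SPL

Incoherent sources sum as intensities:
L_total = 10·log₁₀(10^(98.5/10) + 10^(95.7/10) + 10^(99.2/10)) = 10·log₁₀(19112000000) = 102.81 dB SPL.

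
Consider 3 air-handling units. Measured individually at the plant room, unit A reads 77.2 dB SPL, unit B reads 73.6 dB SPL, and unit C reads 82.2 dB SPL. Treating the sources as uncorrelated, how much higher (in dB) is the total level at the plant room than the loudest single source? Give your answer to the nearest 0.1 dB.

1.6 dB

Incoherent sources sum as intensities:
L_total = 10·log₁₀(10^(77.2/10) + 10^(73.6/10) + 10^(82.2/10)) = 83.83 dB SPL.
Excess over the loudest (82.2 dB): 83.83 − 82.2 = 1.6 dB.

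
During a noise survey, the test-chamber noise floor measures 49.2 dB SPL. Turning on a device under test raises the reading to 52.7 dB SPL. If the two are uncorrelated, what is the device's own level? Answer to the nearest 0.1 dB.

50.1 dB SPL

Remove the background by subtracting linear intensities:
L_src = 10·log₁₀(10^(52.7/10) − 10^(49.2/10)) = 10·log₁₀(103000) = 50.1 dB SPL.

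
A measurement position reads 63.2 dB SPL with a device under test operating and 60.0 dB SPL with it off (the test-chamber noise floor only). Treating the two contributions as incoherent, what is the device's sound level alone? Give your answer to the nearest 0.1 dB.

Background correction is a power subtraction:
L_src = 10·log₁₀(10^(63.2/10) − 10^(60.0/10)) = 10·log₁₀(1089000) = 60.4 dB SPL.

60.4 dB SPL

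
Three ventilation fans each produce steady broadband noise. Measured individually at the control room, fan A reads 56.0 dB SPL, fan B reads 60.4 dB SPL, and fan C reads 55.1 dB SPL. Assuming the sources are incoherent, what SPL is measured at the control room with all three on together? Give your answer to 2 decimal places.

62.60 dB SPL

Uncorrelated sources add in intensity (power), not in dB.
L_total = 10·log₁₀(10^(56.0/10) + 10^(60.4/10) + 10^(55.1/10)) = 10·log₁₀(1818000) = 62.60 dB SPL.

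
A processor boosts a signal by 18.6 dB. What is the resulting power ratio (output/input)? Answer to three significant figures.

72.4

Power ratio = 10^(dB/10).
10^(18.6/10) = 10^(1.860) = 72.4.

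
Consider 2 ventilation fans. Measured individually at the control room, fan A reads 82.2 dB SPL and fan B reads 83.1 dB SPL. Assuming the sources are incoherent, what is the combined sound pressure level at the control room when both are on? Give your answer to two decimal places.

Add the sources as powers (linear), then convert back to dB:
L_total = 10·log₁₀(10^(82.2/10) + 10^(83.1/10)) = 10·log₁₀(370100000) = 85.68 dB SPL.

85.68 dB SPL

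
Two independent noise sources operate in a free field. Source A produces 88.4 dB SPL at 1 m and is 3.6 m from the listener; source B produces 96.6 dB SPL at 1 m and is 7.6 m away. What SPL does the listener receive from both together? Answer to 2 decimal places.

81.22 dB SPL

At the listener: L_A = 88.4 − 20·log₁₀(3.6) = 77.274 dB; L_B = 96.6 − 20·log₁₀(7.6) = 78.984 dB.
Combined: 10·log₁₀(10^(77.274/10)+10^(78.984/10)) = 81.22 dB SPL.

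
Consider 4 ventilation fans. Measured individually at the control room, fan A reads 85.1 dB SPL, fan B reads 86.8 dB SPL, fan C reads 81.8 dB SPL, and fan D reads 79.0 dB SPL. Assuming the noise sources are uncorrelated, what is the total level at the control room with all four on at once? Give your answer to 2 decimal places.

90.14 dB SPL

Add the sources as powers (linear), then convert back to dB:
L_total = 10·log₁₀(10^(85.1/10) + 10^(86.8/10) + 10^(81.8/10) + 10^(79.0/10)) = 10·log₁₀(1033000000) = 90.14 dB SPL.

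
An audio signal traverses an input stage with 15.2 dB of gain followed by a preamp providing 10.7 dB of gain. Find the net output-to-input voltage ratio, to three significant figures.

19.7

Net gain = 15.2 + 10.7 = 25.9 dB.
Voltage ratio = 10^(25.9/20) = 19.7.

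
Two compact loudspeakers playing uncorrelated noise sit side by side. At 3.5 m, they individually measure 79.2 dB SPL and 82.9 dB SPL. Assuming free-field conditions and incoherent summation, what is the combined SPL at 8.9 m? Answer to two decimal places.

Combined at 3.5 m: 10·log₁₀(10^(79.2/10)+10^(82.9/10)) = 84.443 dB SPL.
Then apply −20·log₁₀(8.9/3.5) = -8.106 dB → 76.34 dB SPL.

76.34 dB SPL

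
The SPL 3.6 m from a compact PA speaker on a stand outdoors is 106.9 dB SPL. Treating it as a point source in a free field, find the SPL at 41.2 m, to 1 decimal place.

For a point source in a free field, ΔL = −20·log₁₀(d₂/d₁).
ΔL = −20·log₁₀(41.2/3.6) = -21.17 dB, so L₂ = 106.9 + (-21.17) = 85.7 dB SPL.

85.7 dB SPL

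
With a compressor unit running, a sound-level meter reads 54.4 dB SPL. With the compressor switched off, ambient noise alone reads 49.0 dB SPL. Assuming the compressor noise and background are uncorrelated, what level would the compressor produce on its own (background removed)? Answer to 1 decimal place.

Background correction is a power subtraction:
L_src = 10·log₁₀(10^(54.4/10) − 10^(49.0/10)) = 10·log₁₀(196000) = 52.9 dB SPL.

52.9 dB SPL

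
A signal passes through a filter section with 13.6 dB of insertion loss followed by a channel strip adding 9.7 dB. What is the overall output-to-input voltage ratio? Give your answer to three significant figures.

Net gain = (−13.6) + 9.7 = -3.9 dB.
Voltage ratio = 10^(-3.9/20) = 0.638.

0.638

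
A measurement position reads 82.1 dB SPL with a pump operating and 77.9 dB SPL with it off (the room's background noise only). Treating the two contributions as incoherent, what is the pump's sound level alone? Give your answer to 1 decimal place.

Background correction is a power subtraction:
L_src = 10·log₁₀(10^(82.1/10) − 10^(77.9/10)) = 10·log₁₀(100500000) = 80.0 dB SPL.

80.0 dB SPL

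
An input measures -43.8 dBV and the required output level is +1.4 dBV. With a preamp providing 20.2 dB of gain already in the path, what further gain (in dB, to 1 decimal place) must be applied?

The required make-up gain is the shortfall in the dB sum.
G = +1.4 − (-43.8) − 20.2 = 25.0 dB.

25.0 dB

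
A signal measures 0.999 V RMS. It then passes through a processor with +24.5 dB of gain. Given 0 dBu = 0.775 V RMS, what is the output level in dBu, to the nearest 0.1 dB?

+26.7 dBu

Input level: 20·log₁₀(0.999/0.775) = 2.21 dBu.
Output: 2.21 + 24.5 = +26.7 dBu.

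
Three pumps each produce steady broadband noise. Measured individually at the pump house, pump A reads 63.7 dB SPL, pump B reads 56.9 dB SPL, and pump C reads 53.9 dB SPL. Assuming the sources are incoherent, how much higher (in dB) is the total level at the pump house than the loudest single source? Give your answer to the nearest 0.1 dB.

1.2 dB

Uncorrelated sources add in intensity (power), not in dB.
L_total = 10·log₁₀(10^(63.7/10) + 10^(56.9/10) + 10^(53.9/10)) = 64.88 dB SPL.
Excess over the loudest (63.7 dB): 64.88 − 63.7 = 1.2 dB.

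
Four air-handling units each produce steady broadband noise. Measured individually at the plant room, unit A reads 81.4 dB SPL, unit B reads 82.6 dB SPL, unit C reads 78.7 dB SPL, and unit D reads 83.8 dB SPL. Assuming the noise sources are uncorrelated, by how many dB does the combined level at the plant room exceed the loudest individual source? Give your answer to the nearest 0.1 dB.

4.2 dB

Incoherent sources sum as intensities:
L_total = 10·log₁₀(10^(81.4/10) + 10^(82.6/10) + 10^(78.7/10) + 10^(83.8/10)) = 88.02 dB SPL.
Excess over the loudest (83.8 dB): 88.02 − 83.8 = 4.2 dB.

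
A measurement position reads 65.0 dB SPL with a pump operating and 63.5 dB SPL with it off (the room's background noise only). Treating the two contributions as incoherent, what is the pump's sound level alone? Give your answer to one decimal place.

59.7 dB SPL

Remove the background by subtracting linear intensities:
L_src = 10·log₁₀(10^(65.0/10) − 10^(63.5/10)) = 10·log₁₀(923600) = 59.7 dB SPL.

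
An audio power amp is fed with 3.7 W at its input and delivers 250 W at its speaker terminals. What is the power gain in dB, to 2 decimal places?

18.30 dB

For a power ratio, dB = 10·log₁₀(P₂/P₁).
10·log₁₀(250/3.7) = 10·log₁₀(67.57) = 18.30 dB.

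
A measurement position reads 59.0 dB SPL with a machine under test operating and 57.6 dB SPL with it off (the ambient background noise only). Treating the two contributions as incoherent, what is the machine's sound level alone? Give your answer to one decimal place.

Subtract intensities: L_src = 10·log₁₀(10^(L_total/10) − 10^(L_bg/10)).
L_src = 10·log₁₀(10^(59.0/10) − 10^(57.6/10)) = 10·log₁₀(218900) = 53.4 dB SPL.

53.4 dB SPL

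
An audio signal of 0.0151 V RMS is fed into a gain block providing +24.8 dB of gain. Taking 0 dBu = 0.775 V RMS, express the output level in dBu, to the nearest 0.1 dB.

-9.4 dBu

Input level: 20·log₁₀(0.0151/0.775) = -34.21 dBu.
Output: -34.21 + 24.8 = -9.4 dBu.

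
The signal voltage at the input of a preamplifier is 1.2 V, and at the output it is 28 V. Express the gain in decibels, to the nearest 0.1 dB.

Voltage is an amplitude quantity, so gain = 20·log₁₀(V_out/V_in).
20·log₁₀(28/1.2) = 20·log₁₀(23.33) = 27.4 dB.

27.4 dB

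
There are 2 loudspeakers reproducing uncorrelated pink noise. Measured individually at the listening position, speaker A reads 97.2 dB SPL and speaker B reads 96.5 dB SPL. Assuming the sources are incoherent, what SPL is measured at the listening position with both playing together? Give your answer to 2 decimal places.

Add the sources as powers (linear), then convert back to dB:
L_total = 10·log₁₀(10^(97.2/10) + 10^(96.5/10)) = 10·log₁₀(9715000000) = 99.87 dB SPL.

99.87 dB SPL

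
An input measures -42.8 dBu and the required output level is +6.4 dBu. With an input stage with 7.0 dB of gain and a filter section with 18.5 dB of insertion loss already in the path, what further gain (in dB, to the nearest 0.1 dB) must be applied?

The required make-up gain is the shortfall in the dB sum.
G = +6.4 − (-42.8) − 7.0 + 18.5 = 60.7 dB.

60.7 dB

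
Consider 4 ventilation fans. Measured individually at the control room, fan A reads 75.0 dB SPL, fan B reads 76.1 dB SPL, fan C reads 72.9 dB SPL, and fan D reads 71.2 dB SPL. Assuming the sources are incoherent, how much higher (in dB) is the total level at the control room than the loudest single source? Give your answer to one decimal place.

4.1 dB

Incoherent sources sum as intensities:
L_total = 10·log₁₀(10^(75.0/10) + 10^(76.1/10) + 10^(72.9/10) + 10^(71.2/10)) = 80.21 dB SPL.
Excess over the loudest (76.1 dB): 80.21 − 76.1 = 4.1 dB.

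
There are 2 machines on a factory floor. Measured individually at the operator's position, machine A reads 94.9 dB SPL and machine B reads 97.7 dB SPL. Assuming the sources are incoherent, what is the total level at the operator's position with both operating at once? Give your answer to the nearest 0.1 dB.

Incoherent sources sum as intensities:
L_total = 10·log₁₀(10^(94.9/10) + 10^(97.7/10)) = 10·log₁₀(8979000000) = 99.5 dB SPL.

99.5 dB SPL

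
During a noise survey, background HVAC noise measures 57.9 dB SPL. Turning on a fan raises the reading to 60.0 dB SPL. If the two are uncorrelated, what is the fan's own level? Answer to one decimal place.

Background correction is a power subtraction:
L_src = 10·log₁₀(10^(60.0/10) − 10^(57.9/10)) = 10·log₁₀(383400) = 55.8 dB SPL.

55.8 dB SPL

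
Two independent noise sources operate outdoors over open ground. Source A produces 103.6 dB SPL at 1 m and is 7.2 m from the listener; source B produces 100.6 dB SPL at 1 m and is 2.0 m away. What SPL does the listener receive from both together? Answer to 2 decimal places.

95.20 dB SPL

At the listener: L_A = 103.6 − 20·log₁₀(7.2) = 86.453 dB; L_B = 100.6 − 20·log₁₀(2.0) = 94.579 dB.
Combined: 10·log₁₀(10^(86.453/10)+10^(94.579/10)) = 95.20 dB SPL.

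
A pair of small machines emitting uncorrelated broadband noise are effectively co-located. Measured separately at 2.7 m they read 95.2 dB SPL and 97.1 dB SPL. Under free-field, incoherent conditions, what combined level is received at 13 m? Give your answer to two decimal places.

85.61 dB SPL

Combined at 2.7 m: 10·log₁₀(10^(95.2/10)+10^(97.1/10)) = 99.263 dB SPL.
Then apply −20·log₁₀(13/2.7) = -13.652 dB → 85.61 dB SPL.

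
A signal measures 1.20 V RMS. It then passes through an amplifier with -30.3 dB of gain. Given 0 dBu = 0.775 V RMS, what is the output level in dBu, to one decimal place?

Input level: 20·log₁₀(1.20/0.775) = 3.80 dBu.
Output: 3.80 − 30.3 = -26.5 dBu.

-26.5 dBu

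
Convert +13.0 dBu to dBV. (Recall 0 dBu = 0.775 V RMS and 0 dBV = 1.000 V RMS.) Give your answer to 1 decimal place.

The offset between the scales is 20·log₁₀(0.775/1.000) = −2.214 dB.
So dBV = +13.0 − 2.214 = +10.8 dBV.

+10.8 dBV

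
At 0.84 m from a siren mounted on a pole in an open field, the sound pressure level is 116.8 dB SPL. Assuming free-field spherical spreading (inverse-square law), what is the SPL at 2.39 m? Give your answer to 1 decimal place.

107.7 dB SPL

Free-field point source: level drops by 20·log₁₀ of the distance ratio.
ΔL = −20·log₁₀(2.39/0.84) = -9.08 dB, so L₂ = 116.8 + (-9.08) = 107.7 dB SPL.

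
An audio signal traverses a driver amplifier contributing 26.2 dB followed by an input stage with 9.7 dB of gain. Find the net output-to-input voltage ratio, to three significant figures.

62.4

Net gain = 26.2 + 9.7 = 35.9 dB.
Voltage ratio = 10^(35.9/20) = 62.4.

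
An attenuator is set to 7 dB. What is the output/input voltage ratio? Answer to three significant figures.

0.447

Voltage ratio = 10^(dB/20).
10^(-7/20) = 10^(-0.3500) = 0.447.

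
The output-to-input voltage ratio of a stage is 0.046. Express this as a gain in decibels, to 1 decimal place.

Voltage ratio → dB uses the 20·log₁₀ form:
20·log₁₀(0.046) = -26.7 dB.

-26.7 dB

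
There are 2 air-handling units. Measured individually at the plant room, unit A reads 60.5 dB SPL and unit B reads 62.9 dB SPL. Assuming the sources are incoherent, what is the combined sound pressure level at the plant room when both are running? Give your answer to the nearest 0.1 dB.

64.9 dB SPL

Add the sources as powers (linear), then convert back to dB:
L_total = 10·log₁₀(10^(60.5/10) + 10^(62.9/10)) = 10·log₁₀(3072000) = 64.9 dB SPL.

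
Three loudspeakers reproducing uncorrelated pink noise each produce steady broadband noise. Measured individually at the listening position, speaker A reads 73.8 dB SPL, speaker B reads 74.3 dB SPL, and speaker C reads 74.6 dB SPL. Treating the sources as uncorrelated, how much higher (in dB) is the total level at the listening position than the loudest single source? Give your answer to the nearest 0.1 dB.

4.4 dB

Uncorrelated sources add in intensity (power), not in dB.
L_total = 10·log₁₀(10^(73.8/10) + 10^(74.3/10) + 10^(74.6/10)) = 79.02 dB SPL.
Excess over the loudest (74.6 dB): 79.02 − 74.6 = 4.4 dB.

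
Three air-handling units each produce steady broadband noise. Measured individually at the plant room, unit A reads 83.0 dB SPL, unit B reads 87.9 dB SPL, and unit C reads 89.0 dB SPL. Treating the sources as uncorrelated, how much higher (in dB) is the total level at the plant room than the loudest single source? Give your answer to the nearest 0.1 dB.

Uncorrelated sources add in intensity (power), not in dB.
L_total = 10·log₁₀(10^(83.0/10) + 10^(87.9/10) + 10^(89.0/10)) = 92.07 dB SPL.
Excess over the loudest (89.0 dB): 92.07 − 89.0 = 3.1 dB.

3.1 dB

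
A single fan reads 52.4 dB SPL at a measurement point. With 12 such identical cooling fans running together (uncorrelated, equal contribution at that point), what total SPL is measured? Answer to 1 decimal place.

63.2 dB SPL

12 equal incoherent sources raise the level by 10·log₁₀(12) = 10.79 dB.
L_total = 52.4 + 10.79 = 63.2 dB SPL.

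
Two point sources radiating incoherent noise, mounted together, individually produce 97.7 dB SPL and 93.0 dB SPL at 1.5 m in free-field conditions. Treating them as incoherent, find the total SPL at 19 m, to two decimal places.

76.91 dB SPL

Combined at 1.5 m: 10·log₁₀(10^(97.7/10)+10^(93.0/10)) = 98.967 dB SPL.
Then apply −20·log₁₀(19/1.5) = -22.053 dB → 76.91 dB SPL.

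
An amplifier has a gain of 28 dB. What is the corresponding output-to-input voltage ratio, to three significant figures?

25.1

Voltage ratio = 10^(dB/20).
10^(28/20) = 10^(1.400) = 25.1.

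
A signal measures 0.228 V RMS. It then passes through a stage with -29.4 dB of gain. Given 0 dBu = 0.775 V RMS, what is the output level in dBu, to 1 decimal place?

Input level: 20·log₁₀(0.228/0.775) = -10.63 dBu.
Output: -10.63 − 29.4 = -40.0 dBu.

-40.0 dBu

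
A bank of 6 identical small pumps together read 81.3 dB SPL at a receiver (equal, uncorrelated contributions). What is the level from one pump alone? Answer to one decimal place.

73.5 dB SPL

6 equal incoherent sources add 10·log₁₀(6) = 7.78 dB over one source.
L_one = 81.3 − 7.78 = 73.5 dB SPL.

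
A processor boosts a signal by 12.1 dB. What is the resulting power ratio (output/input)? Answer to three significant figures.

16.2

Power ratio = 10^(dB/10).
10^(12.1/10) = 10^(1.210) = 16.2.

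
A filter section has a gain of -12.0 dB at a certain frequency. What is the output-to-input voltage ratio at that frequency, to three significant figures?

0.251

Voltage ratio = 10^(dB/20).
10^(-12.0/20) = 10^(-0.6000) = 0.251.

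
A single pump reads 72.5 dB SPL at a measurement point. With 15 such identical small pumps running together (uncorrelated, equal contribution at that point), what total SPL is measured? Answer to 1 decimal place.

15 equal incoherent sources raise the level by 10·log₁₀(15) = 11.76 dB.
L_total = 72.5 + 11.76 = 84.3 dB SPL.

84.3 dB SPL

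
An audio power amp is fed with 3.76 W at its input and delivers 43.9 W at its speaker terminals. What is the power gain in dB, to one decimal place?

10.7 dB

Power ratio → dB uses the 10·log₁₀ form:
10·log₁₀(43.9/3.76) = 10·log₁₀(11.68) = 10.7 dB.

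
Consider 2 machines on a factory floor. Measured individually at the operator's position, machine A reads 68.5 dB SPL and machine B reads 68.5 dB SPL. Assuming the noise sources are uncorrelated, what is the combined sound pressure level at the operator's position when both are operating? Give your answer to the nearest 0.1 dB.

Add the sources as powers (linear), then convert back to dB:
L_total = 10·log₁₀(10^(68.5/10) + 10^(68.5/10)) = 10·log₁₀(14160000) = 71.5 dB SPL.

71.5 dB SPL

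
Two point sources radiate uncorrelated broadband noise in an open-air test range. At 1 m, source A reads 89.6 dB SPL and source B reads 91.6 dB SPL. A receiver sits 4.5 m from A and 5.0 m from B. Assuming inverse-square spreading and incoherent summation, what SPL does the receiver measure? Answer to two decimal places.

At the listener: L_A = 89.6 − 20·log₁₀(4.5) = 76.536 dB; L_B = 91.6 − 20·log₁₀(5.0) = 77.621 dB.
Combined: 10·log₁₀(10^(76.536/10)+10^(77.621/10)) = 80.12 dB SPL.

80.12 dB SPL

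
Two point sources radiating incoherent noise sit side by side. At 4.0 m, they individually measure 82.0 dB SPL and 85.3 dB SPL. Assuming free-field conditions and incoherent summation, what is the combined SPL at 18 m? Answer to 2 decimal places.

Combined at 4.0 m: 10·log₁₀(10^(82.0/10)+10^(85.3/10)) = 86.966 dB SPL.
Then apply −20·log₁₀(18/4.0) = -13.064 dB → 73.90 dB SPL.

73.90 dB SPL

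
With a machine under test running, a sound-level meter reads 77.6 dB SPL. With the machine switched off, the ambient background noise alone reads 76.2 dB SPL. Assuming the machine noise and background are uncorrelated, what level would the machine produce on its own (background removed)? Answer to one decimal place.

72.0 dB SPL

Background correction is a power subtraction:
L_src = 10·log₁₀(10^(77.6/10) − 10^(76.2/10)) = 10·log₁₀(15860000) = 72.0 dB SPL.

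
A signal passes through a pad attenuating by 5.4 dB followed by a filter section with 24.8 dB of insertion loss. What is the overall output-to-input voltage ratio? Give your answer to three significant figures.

0.0309

Net gain = (−5.4) + (−24.8) = -30.2 dB.
Voltage ratio = 10^(-30.2/20) = 0.0309.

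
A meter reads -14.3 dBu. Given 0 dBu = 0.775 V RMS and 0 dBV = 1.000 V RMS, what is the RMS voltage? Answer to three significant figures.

V = 0.775 V × 10^(-14.3/20).
= 0.775 × 0.1928 = 0.149 V.

0.149 V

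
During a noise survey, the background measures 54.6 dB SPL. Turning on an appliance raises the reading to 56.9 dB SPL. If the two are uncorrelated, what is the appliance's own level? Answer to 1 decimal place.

53.0 dB SPL

Remove the background by subtracting linear intensities:
L_src = 10·log₁₀(10^(56.9/10) − 10^(54.6/10)) = 10·log₁₀(201400) = 53.0 dB SPL.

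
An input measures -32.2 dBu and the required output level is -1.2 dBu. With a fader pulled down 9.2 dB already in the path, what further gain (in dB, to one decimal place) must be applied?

The required make-up gain is the shortfall in the dB sum.
G = -1.2 − (-32.2) + 9.2 = 40.2 dB.

40.2 dB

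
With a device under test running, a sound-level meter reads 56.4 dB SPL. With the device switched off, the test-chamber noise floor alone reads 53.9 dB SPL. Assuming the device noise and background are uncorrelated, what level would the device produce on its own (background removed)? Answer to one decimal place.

Remove the background by subtracting linear intensities:
L_src = 10·log₁₀(10^(56.4/10) − 10^(53.9/10)) = 10·log₁₀(191000) = 52.8 dB SPL.

52.8 dB SPL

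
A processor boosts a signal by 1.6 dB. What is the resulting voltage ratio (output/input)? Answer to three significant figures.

1.20

Voltage ratio = 10^(dB/20).
10^(1.6/20) = 10^(0.08000) = 1.20.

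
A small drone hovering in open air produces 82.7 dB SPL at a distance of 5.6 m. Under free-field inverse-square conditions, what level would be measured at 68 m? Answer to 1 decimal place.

61.0 dB SPL

Free-field point source: level drops by 20·log₁₀ of the distance ratio.
ΔL = −20·log₁₀(68/5.6) = -21.69 dB, so L₂ = 82.7 + (-21.69) = 61.0 dB SPL.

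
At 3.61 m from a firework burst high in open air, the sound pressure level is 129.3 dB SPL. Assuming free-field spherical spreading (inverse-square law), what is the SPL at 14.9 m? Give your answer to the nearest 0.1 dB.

Free-field point source: level drops by 20·log₁₀ of the distance ratio.
ΔL = −20·log₁₀(14.9/3.61) = -12.31 dB, so L₂ = 129.3 + (-12.31) = 117.0 dB SPL.

117.0 dB SPL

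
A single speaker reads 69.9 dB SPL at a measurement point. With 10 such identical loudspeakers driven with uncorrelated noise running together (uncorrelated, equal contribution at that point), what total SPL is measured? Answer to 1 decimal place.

10 equal incoherent sources raise the level by 10·log₁₀(10) = 10.00 dB.
L_total = 69.9 + 10.00 = 79.9 dB SPL.

79.9 dB SPL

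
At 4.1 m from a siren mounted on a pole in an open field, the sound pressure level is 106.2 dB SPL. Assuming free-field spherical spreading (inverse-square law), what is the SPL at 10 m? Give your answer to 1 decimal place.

98.5 dB SPL

For a point source in a free field, ΔL = −20·log₁₀(d₂/d₁).
ΔL = −20·log₁₀(10/4.1) = -7.74 dB, so L₂ = 106.2 + (-7.74) = 98.5 dB SPL.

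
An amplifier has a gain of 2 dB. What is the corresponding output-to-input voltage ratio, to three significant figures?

Voltage ratio = 10^(dB/20).
10^(2/20) = 10^(0.1000) = 1.26.

1.26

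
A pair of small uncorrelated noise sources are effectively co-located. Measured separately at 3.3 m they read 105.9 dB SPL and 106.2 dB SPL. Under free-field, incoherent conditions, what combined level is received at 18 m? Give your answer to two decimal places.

Combined at 3.3 m: 10·log₁₀(10^(105.9/10)+10^(106.2/10)) = 109.063 dB SPL.
Then apply −20·log₁₀(18/3.3) = -14.735 dB → 94.33 dB SPL.

94.33 dB SPL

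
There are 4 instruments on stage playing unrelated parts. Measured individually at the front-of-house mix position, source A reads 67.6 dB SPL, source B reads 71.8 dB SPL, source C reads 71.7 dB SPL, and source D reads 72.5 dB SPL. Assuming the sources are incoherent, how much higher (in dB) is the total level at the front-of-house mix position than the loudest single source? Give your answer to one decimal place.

4.8 dB

Incoherent sources sum as intensities:
L_total = 10·log₁₀(10^(67.6/10) + 10^(71.8/10) + 10^(71.7/10) + 10^(72.5/10)) = 77.28 dB SPL.
Excess over the loudest (72.5 dB): 77.28 − 72.5 = 4.8 dB.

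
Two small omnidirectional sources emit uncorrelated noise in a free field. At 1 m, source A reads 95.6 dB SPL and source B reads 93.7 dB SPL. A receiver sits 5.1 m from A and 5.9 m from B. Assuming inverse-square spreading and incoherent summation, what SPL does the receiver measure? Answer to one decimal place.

At the listener: L_A = 95.6 − 20·log₁₀(5.1) = 81.45 dB; L_B = 93.7 − 20·log₁₀(5.9) = 78.28 dB.
Combined: 10·log₁₀(10^(81.45/10)+10^(78.28/10)) = 83.2 dB SPL.

83.2 dB SPL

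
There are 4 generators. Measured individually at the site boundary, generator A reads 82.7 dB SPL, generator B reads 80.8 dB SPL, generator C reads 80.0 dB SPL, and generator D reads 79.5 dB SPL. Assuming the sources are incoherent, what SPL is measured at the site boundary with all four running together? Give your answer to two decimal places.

86.95 dB SPL

Uncorrelated sources add in intensity (power), not in dB.
L_total = 10·log₁₀(10^(82.7/10) + 10^(80.8/10) + 10^(80.0/10) + 10^(79.5/10)) = 10·log₁₀(495600000) = 86.95 dB SPL.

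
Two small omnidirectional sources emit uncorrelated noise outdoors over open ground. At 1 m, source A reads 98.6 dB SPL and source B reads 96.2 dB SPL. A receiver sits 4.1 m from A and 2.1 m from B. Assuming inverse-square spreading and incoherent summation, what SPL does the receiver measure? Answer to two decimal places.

91.39 dB SPL

At the listener: L_A = 98.6 − 20·log₁₀(4.1) = 86.344 dB; L_B = 96.2 − 20·log₁₀(2.1) = 89.756 dB.
Combined: 10·log₁₀(10^(86.344/10)+10^(89.756/10)) = 91.39 dB SPL.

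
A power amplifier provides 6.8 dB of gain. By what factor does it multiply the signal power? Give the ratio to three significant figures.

4.79

Power ratio = 10^(dB/10).
10^(6.8/10) = 10^(0.6800) = 4.79.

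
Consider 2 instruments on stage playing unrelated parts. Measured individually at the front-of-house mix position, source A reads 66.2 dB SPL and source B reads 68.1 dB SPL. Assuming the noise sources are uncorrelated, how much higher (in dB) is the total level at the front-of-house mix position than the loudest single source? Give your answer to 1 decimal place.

2.2 dB

Incoherent sources sum as intensities:
L_total = 10·log₁₀(10^(66.2/10) + 10^(68.1/10)) = 70.26 dB SPL.
Excess over the loudest (68.1 dB): 70.26 − 68.1 = 2.2 dB.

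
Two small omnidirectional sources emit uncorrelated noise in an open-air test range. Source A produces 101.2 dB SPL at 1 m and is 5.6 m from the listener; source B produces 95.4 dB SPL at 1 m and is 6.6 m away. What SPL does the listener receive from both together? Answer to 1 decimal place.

87.0 dB SPL

At the listener: L_A = 101.2 − 20·log₁₀(5.6) = 86.24 dB; L_B = 95.4 − 20·log₁₀(6.6) = 79.01 dB.
Combined: 10·log₁₀(10^(86.24/10)+10^(79.01/10)) = 87.0 dB SPL.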